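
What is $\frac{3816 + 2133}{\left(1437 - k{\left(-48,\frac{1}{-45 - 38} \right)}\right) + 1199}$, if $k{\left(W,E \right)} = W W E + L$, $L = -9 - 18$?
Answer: $\frac{493767}{223333} \approx 2.2109$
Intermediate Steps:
$L = -27$
$k{\left(W,E \right)} = -27 + E W^{2}$ ($k{\left(W,E \right)} = W W E - 27 = W^{2} E - 27 = E W^{2} - 27 = -27 + E W^{2}$)
$\frac{3816 + 2133}{\left(1437 - k{\left(-48,\frac{1}{-45 - 38} \right)}\right) + 1199} = \frac{3816 + 2133}{\left(1437 - \left(-27 + \frac{\left(-48\right)^{2}}{-45 - 38}\right)\right) + 1199} = \frac{5949}{\left(1437 - \left(-27 + \frac{1}{-83} \cdot 2304\right)\right) + 1199} = \frac{5949}{\left(1437 - \left(-27 - \frac{2304}{83}\right)\right) + 1199} = \frac{5949}{\left(1437 - - \frac{4545}{83}\right) + 1199} = \frac{5949}{\left(1437 + \frac{4545}{83}\right) + 1199} = \frac{5949}{\frac{123816}{83} + 1199} = \frac{5949}{\frac{223333}{83}} = 5949 \cdot \frac{83}{223333} = \frac{493767}{223333}$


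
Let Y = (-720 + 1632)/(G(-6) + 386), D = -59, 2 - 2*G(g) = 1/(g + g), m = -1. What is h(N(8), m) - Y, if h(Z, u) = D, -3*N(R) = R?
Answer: -569939/9289 ≈ -61.356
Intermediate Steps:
G(g) = 1 - 1/(4*g) (G(g) = 1 - 1/(2*(g + g)) = 1 - 1/(2*g)/2 = 1 - 1/(4*g))
N(R) = -R/3
h(Z, u) = -59
Y = 21888/9289 (Y = (-720 + 1632)/((-1/4 - 6)/(-6) + 386) = 912/(-1/6*(-25/4) + 386) = 912/(25/24 + 386) = 912/(9289/24) = 912*(24/9289) = 21888/9289 ≈ 2.3563)
h(N(8), m) - Y = -59 - 1*21888/9289 = -59 - 21888/9289 = -569939/9289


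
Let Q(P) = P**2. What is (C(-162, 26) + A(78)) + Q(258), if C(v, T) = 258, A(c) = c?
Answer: 66900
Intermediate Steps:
(C(-162, 26) + A(78)) + Q(258) = (258 + 78) + 258**2 = 336 + 66564 = 66900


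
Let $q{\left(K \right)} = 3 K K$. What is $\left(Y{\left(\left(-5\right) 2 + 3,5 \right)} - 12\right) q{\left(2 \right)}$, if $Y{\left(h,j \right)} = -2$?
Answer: $-168$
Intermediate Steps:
$q{\left(K \right)} = 3 K^{2}$
$\left(Y{\left(\left(-5\right) 2 + 3,5 \right)} - 12\right) q{\left(2 \right)} = \left(-2 - 12\right) 3 \cdot 2^{2} = - 14 \cdot 3 \cdot 4 = \left(-14\right) 12 = -168$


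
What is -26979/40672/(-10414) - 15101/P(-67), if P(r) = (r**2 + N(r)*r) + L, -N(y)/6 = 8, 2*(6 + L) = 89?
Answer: -12791887174243/6559645967296 ≈ -1.9501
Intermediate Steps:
L = 77/2 (L = -6 + (1/2)*89 = -6 + 89/2 = 77/2 ≈ 38.500)
N(y) = -48 (N(y) = -6*8 = -48)
P(r) = 77/2 + r**2 - 48*r (P(r) = (r**2 - 48*r) + 77/2 = 77/2 + r**2 - 48*r)
-26979/40672/(-10414) - 15101/P(-67) = -26979/40672/(-10414) - 15101/(77/2 + (-67)**2 - 48*(-67)) = -26979*1/40672*(-1/10414) - 15101/(77/2 + 4489 + 3216) = -26979/40672*(-1/10414) - 15101/15487/2 = 26979/423558208 - 15101*2/15487 = 26979/423558208 - 30202/15487 = -12791887174243/6559645967296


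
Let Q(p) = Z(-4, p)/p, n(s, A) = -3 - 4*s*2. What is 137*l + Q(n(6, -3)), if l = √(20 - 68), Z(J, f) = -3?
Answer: 1/17 + 548*I*√3 ≈ 0.058824 + 949.16*I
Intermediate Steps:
n(s, A) = -3 - 8*s
l = 4*I*√3 (l = √(-48) = 4*I*√3 ≈ 6.9282*I)
Q(p) = -3/p
137*l + Q(n(6, -3)) = 137*(4*I*√3) - 3/(-3 - 8*6) = 548*I*√3 - 3/(-3 - 48) = 548*I*√3 - 3/(-51) = 548*I*√3 - 3*(-1/51) = 548*I*√3 + 1/17 = 1/17 + 548*I*√3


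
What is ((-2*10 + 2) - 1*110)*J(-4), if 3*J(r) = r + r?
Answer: 1024/3 ≈ 341.33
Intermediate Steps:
J(r) = 2*r/3 (J(r) = (r + r)/3 = (2*r)/3 = 2*r/3)
((-2*10 + 2) - 1*110)*J(-4) = ((-2*10 + 2) - 1*110)*((⅔)*(-4)) = ((-20 + 2) - 110)*(-8/3) = (-18 - 110)*(-8/3) = -128*(-8/3) = 1024/3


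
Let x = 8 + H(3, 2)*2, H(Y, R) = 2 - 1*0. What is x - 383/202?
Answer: 2041/202 ≈ 10.104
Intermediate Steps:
H(Y, R) = 2 (H(Y, R) = 2 + 0 = 2)
x = 12 (x = 8 + 2*2 = 8 + 4 = 12)
x - 383/202 = 12 - 383/202 = 2041/202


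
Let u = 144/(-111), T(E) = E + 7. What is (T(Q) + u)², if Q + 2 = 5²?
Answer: 1127844/1369 ≈ 823.84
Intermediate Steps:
Q = 23 (Q = -2 + 5² = -2 + 25 = 23)
T(E) = 7 + E
u = -48/37 (u = 144*(-1/111) = -48/37 ≈ -1.2973)
(T(Q) + u)² = ((7 + 23) - 48/37)² = (30 - 48/37)² = (1062/37)² = 1127844/1369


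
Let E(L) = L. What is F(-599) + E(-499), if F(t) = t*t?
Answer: 358302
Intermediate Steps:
F(t) = t**2
F(-599) + E(-499) = (-599)**2 - 499 = 358801 - 499 = 358302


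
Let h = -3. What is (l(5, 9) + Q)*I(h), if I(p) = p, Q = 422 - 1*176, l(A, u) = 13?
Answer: -777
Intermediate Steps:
Q = 246 (Q = 422 - 176 = 246)
(l(5, 9) + Q)*I(h) = (13 + 246)*(-3) = 259*(-3) = -777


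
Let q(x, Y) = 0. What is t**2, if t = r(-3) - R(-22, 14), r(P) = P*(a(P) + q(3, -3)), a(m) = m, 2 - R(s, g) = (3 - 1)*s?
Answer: 1369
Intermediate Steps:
R(s, g) = 2 - 2*s (R(s, g) = 2 - (3 - 1)*s = 2 - 2*s)
r(P) = P**2 (r(P) = P*(P + 0) = P*P = P**2)
t = -37 (t = (-3)**2 - (2 - 2*(-22)) = 9 - (2 + 44) = 9 - 1*46 = 9 - 46 = -37)
t**2 = (-37)**2 = 1369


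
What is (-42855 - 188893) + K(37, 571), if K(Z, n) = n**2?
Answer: 94293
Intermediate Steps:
(-42855 - 188893) + K(37, 571) = (-42855 - 188893) + 571**2 = -231748 + 326041 = 94293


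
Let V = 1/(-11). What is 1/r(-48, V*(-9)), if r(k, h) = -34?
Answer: -1/34 ≈ -0.029412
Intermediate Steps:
V = -1/11 ≈ -0.090909
1/r(-48, V*(-9)) = 1/(-34) = -1/34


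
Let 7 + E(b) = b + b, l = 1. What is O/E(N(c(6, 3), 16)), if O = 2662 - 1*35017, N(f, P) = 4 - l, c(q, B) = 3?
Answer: 32355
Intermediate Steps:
N(f, P) = 3 (N(f, P) = 4 - 1*1 = 4 - 1 = 3)
O = -32355 (O = 2662 - 35017 = -32355)
E(b) = -7 + 2*b (E(b) = -7 + (b + b) = -7 + 2*b)
O/E(N(c(6, 3), 16)) = -32355/(-7 + 2*3) = -32355/(-7 + 6) = -32355/(-1) = -32355*(-1) = 32355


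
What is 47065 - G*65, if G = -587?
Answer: 85220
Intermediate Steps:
47065 - G*65 = 47065 - (-587)*65 = 47065 - 1*(-38155) = 47065 + 38155 = 85220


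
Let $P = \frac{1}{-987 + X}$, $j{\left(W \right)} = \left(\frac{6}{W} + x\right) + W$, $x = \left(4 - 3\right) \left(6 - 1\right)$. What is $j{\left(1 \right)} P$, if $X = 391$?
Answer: $- \frac{3}{149} \approx -0.020134$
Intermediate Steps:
$x = 5$ ($x = 1 \cdot 5 = 5$)
$j{\left(W \right)} = 5 + W + \frac{6}{W}$ ($j{\left(W \right)} = \left(\frac{6}{W} + 5\right) + W = \left(5 + \frac{6}{W}\right) + W = 5 + W + \frac{6}{W}$)
$P = - \frac{1}{596}$ ($P = \frac{1}{-987 + 391} = \frac{1}{-596} = - \frac{1}{596} \approx -0.0016779$)
$j{\left(1 \right)} P = \left(5 + 1 + \frac{6}{1}\right) \left(- \frac{1}{596}\right) = \left(5 + 1 + 6 \cdot 1\right) \left(- \frac{1}{596}\right) = \left(5 + 1 + 6\right) \left(- \frac{1}{596}\right) = 12 \left(- \frac{1}{596}\right) = - \frac{3}{149}$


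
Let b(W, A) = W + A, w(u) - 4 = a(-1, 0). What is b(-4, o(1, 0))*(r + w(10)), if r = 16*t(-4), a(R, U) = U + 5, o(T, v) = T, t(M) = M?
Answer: 165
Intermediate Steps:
a(R, U) = 5 + U
w(u) = 9 (w(u) = 4 + (5 + 0) = 4 + 5 = 9)
b(W, A) = A + W
r = -64 (r = 16*(-4) = -64)
b(-4, o(1, 0))*(r + w(10)) = (1 - 4)*(-64 + 9) = -3*(-55) = 165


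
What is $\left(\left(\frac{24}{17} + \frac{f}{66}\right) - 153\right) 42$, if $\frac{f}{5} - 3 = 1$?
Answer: $- \frac{1188194}{187} \approx -6354.0$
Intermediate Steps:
$f = 20$ ($f = 15 + 5 \cdot 1 = 15 + 5 = 20$)
$\left(\left(\frac{24}{17} + \frac{f}{66}\right) - 153\right) 42 = \left(\left(\frac{24}{17} + \frac{20}{66}\right) - 153\right) 42 = \left(\left(24 \cdot \frac{1}{17} + 20 \cdot \frac{1}{66}\right) - 153\right) 42 = \left(\left(\frac{24}{17} + \frac{10}{33}\right) - 153\right) 42 = \left(\frac{962}{561} - 153\right) 42 = \left(- \frac{84871}{561}\right) 42 = - \frac{1188194}{187}$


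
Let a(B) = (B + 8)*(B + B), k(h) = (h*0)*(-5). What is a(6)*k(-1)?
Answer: 0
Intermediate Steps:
k(h) = 0 (k(h) = 0*(-5) = 0)
a(B) = 2*B*(8 + B) (a(B) = (8 + B)*(2*B) = 2*B*(8 + B))
a(6)*k(-1) = (2*6*(8 + 6))*0 = (2*6*14)*0 = 168*0 = 0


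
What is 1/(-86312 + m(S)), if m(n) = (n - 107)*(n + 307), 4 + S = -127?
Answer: -1/128200 ≈ -7.8003e-6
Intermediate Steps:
S = -131 (S = -4 - 127 = -131)
m(n) = (-107 + n)*(307 + n)
1/(-86312 + m(S)) = 1/(-86312 + (-32849 + (-131)² + 200*(-131))) = 1/(-86312 + (-32849 + 17161 - 26200)) = 1/(-86312 - 41888) = 1/(-128200) = -1/128200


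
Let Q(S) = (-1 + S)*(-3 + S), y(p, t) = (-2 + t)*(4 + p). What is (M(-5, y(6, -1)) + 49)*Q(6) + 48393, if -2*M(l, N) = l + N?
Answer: 98781/2 ≈ 49391.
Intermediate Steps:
M(l, N) = -N/2 - l/2 (M(l, N) = -(l + N)/2 = -(N + l)/2 = -N/2 - l/2)
(M(-5, y(6, -1)) + 49)*Q(6) + 48393 = ((-(-8 - 2*6 + 4*(-1) + 6*(-1))/2 - ½*(-5)) + 49)*(3 + 6² - 4*6) + 48393 = ((-(-8 - 12 - 4 - 6)/2 + 5/2) + 49)*(3 + 36 - 24) + 48393 = ((-½*(-30) + 5/2) + 49)*15 + 48393 = ((15 + 5/2) + 49)*15 + 48393 = (35/2 + 49)*15 + 48393 = (133/2)*15 + 48393 = 1995/2 + 48393 = 98781/2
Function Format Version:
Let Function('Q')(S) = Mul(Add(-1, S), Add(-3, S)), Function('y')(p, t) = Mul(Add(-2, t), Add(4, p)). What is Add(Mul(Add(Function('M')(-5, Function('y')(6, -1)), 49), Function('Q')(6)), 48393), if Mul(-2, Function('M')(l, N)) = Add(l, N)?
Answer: Rational(98781, 2) ≈ 49391.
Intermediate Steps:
Function('M')(l, N) = Add(Mul(Rational(-1, 2), N), Mul(Rational(-1, 2), l)) (Function('M')(l, N) = Mul(Rational(-1, 2), Add(l, N)) = Mul(Rational(-1, 2), Add(N, l)) = Add(Mul(Rational(-1, 2), N), Mul(Rational(-1, 2), l)))
Add(Mul(Add(Function('M')(-5, Function('y')(6, -1)), 49), Function('Q')(6)), 48393) = Add(Mul(Add(Add(Mul(Rational(-1, 2), Add(-8, Mul(-2, 6), Mul(4, -1), Mul(6, -1))), Mul(Rational(-1, 2), -5)), 49), Add(3, Pow(6, 2), Mul(-4, 6))), 48393) = Add(Mul(Add(Add(Mul(Rational(-1, 2), Add(-8, -12, -4, -6)), Rational(5, 2)), 49), Add(3, 36, -24)), 48393) = Add(Mul(Add(Add(Mul(Rational(-1, 2), -30), Rational(5, 2)), 49), 15), 48393) = Add(Mul(Add(Add(15, Rational(5, 2)), 49), 15), 48393) = Add(Mul(Add(Rational(35, 2), 49), 15), 48393) = Add(Mul(Rational(133, 2), 15), 48393) = Add(Rational(1995, 2), 48393) = Rational(98781, 2)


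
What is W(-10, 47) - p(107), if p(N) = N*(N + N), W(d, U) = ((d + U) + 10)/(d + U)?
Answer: -847179/37 ≈ -22897.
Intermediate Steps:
W(d, U) = (10 + U + d)/(U + d) (W(d, U) = ((U + d) + 10)/(U + d) = (10 + U + d)/(U + d))
p(N) = 2*N² (p(N) = N*(2*N) = 2*N²)
W(-10, 47) - p(107) = (10 + 47 - 10)/(47 - 10) - 2*107² = 47/37 - 2*11449 = (1/37)*47 - 1*22898 = 47/37 - 22898 = -847179/37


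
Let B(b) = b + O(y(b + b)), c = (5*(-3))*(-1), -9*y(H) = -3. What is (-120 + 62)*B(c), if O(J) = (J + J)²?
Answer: -8062/9 ≈ -895.78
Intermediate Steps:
y(H) = ⅓ (y(H) = -⅑*(-3) = ⅓)
O(J) = 4*J² (O(J) = (2*J)² = 4*J²)
c = 15 (c = -15*(-1) = 15)
B(b) = 4/9 + b (B(b) = b + 4*(⅓)² = b + 4*(⅑) = b + 4/9 = 4/9 + b)
(-120 + 62)*B(c) = (-120 + 62)*(4/9 + 15) = -58*139/9 = -8062/9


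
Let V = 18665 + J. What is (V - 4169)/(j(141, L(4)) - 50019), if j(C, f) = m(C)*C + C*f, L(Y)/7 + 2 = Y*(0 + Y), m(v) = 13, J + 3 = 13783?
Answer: -7069/8592 ≈ -0.82274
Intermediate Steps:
J = 13780 (J = -3 + 13783 = 13780)
L(Y) = -14 + 7*Y**2 (L(Y) = -14 + 7*(Y*(0 + Y)) = -14 + 7*(Y*Y) = -14 + 7*Y**2)
j(C, f) = 13*C + C*f
V = 32445 (V = 18665 + 13780 = 32445)
(V - 4169)/(j(141, L(4)) - 50019) = (32445 - 4169)/(141*(13 + (-14 + 7*4**2)) - 50019) = 28276/(141*(13 + (-14 + 7*16)) - 50019) = 28276/(141*(13 + (-14 + 112)) - 50019) = 28276/(141*(13 + 98) - 50019) = 28276/(141*111 - 50019) = 28276/(15651 - 50019) = 28276/(-34368) = 28276*(-1/34368) = -7069/8592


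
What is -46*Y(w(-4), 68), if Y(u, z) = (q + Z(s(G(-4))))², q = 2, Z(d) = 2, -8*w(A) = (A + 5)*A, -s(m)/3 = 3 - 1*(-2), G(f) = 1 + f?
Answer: -736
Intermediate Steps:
s(m) = -15 (s(m) = -3*(3 - 1*(-2)) = -3*(3 + 2) = -3*5 = -15)
w(A) = -A*(5 + A)/8 (w(A) = -(A + 5)*A/8 = -(5 + A)*A/8 = -A*(5 + A)/8)
Y(u, z) = 16 (Y(u, z) = (2 + 2)² = 4² = 16)
-46*Y(w(-4), 68) = -46*16 = -736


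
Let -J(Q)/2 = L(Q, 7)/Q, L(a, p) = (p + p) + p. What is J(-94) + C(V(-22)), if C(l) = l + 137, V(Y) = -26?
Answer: 5238/47 ≈ 111.45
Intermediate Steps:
L(a, p) = 3*p (L(a, p) = 2*p + p = 3*p)
J(Q) = -42/Q (J(Q) = -2*3*7/Q = -42/Q)
C(l) = 137 + l
J(-94) + C(V(-22)) = -42/(-94) + (137 - 26) = -42*(-1/94) + 111 = 21/47 + 111 = 5238/47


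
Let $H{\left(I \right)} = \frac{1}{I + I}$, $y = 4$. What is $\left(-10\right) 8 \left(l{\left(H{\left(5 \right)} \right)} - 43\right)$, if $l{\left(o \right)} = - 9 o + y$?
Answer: $3192$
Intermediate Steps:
$H{\left(I \right)} = \frac{1}{2 I}$
$l{\left(o \right)} = 4 - 9 o$ ($l{\left(o \right)} = - 9 o + 4 = 4 - 9 o$)
$\left(-10\right) 8 \left(l{\left(H{\left(5 \right)} \right)} - 43\right) = \left(-10\right) 8 \left(\left(4 - 9 \frac{1}{2 \cdot 5}\right) - 43\right) = - 80 \left(\left(4 - 9 \cdot \frac{1}{2} \cdot \frac{1}{5}\right) - 43\right) = - 80 \left(\left(4 - \frac{9}{10}\right) - 43\right) = - 80 \left(\frac{31}{10} - 43\right) = \left(-80\right) \left(- \frac{399}{10}\right) = 3192$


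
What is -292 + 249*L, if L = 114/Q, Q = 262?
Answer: -24059/131 ≈ -183.66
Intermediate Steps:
L = 57/131 (L = 114/262 = 114*(1/262) = 57/131 ≈ 0.43511)
-292 + 249*L = -292 + 249*(57/131) = -292 + 14193/131 = -24059/131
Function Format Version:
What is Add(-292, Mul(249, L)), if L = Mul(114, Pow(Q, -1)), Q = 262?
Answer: Rational(-24059, 131) ≈ -183.66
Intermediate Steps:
L = Rational(57, 131) (L = Mul(114, Pow(262, -1)) = Mul(114, Rational(1, 262)) = Rational(57, 131) ≈ 0.43511)
Add(-292, Mul(249, L)) = Add(-292, Mul(249, Rational(57, 131))) = Add(-292, Rational(14193, 131)) = Rational(-24059, 131)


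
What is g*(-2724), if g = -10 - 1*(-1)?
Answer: 24516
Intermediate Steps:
g = -9 (g = -10 + 1 = -9)
g*(-2724) = -9*(-2724) = 24516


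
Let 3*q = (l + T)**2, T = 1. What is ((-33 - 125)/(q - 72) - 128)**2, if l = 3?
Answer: 157828969/10000 ≈ 15783.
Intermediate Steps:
q = 16/3 (q = (3 + 1)**2/3 = (1/3)*4**2 = (1/3)*16 = 16/3 ≈ 5.3333)
((-33 - 125)/(q - 72) - 128)**2 = ((-33 - 125)/(16/3 - 72) - 128)**2 = (-158/(-200/3) - 128)**2 = (-158*(-3/200) - 128)**2 = (237/100 - 128)**2 = (-12563/100)**2 = 157828969/10000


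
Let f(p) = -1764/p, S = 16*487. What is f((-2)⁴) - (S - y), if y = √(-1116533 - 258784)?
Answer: -31609/4 + 3*I*√152813 ≈ -7902.3 + 1172.7*I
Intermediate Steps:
S = 7792
y = 3*I*√152813 (y = √(-1375317) = 3*I*√152813 ≈ 1172.7*I)
f((-2)⁴) - (S - y) = -1764/((-2)⁴) - (7792 - 3*I*√152813) = -1764/16 - (7792 - 3*I*√152813) = -1764*1/16 + (-7792 + 3*I*√152813) = -441/4 + (-7792 + 3*I*√152813) = -31609/4 + 3*I*√152813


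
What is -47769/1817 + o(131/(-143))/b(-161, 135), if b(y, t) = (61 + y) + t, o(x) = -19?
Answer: -1706438/63595 ≈ -26.833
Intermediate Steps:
b(y, t) = 61 + t + y
-47769/1817 + o(131/(-143))/b(-161, 135) = -47769/1817 - 19/(61 + 135 - 161) = -47769*1/1817 - 19/35 = -47769/1817 - 19*1/35 = -47769/1817 - 19/35 = -1706438/63595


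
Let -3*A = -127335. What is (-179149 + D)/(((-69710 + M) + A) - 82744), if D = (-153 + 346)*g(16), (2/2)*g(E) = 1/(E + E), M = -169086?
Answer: 1146515/1786208 ≈ 0.64187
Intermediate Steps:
A = 42445 (A = -1/3*(-127335) = 42445)
g(E) = 1/(2*E) (g(E) = 1/(E + E) = 1/(2*E))
D = 193/32 (D = (-153 + 346)*((1/2)/16) = 193*((1/2)*(1/16)) = 193*(1/32) = 193/32 ≈ 6.0313)
(-179149 + D)/(((-69710 + M) + A) - 82744) = (-179149 + 193/32)/(((-69710 - 169086) + 42445) - 82744) = -5732575/(32*((-238796 + 42445) - 82744)) = -5732575/(32*(-196351 - 82744)) = -5732575/32/(-279095) = -5732575/32*(-1/279095) = 1146515/1786208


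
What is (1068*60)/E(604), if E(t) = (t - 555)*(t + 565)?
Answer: 64080/57281 ≈ 1.1187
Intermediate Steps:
E(t) = (-555 + t)*(565 + t)
(1068*60)/E(604) = (1068*60)/(-313575 + 604² + 10*604) = 64080/(-313575 + 364816 + 6040) = 64080/57281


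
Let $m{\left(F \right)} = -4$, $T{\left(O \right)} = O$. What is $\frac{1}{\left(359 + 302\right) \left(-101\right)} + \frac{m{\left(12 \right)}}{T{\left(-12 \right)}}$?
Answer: $\frac{66758}{200283} \approx 0.33332$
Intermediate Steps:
$\frac{1}{\left(359 + 302\right) \left(-101\right)} + \frac{m{\left(12 \right)}}{T{\left(-12 \right)}} = \frac{1}{\left(359 + 302\right) \left(-101\right)} - \frac{4}{-12} = \frac{1}{661} \left(- \frac{1}{101}\right) - - \frac{1}{3} = \frac{1}{661} \left(- \frac{1}{101}\right) + \frac{1}{3} = - \frac{1}{66761} + \frac{1}{3} = \frac{66758}{200283}$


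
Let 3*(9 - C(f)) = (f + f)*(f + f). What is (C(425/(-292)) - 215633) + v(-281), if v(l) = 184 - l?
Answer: -13759168357/63948 ≈ -2.1516e+5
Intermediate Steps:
C(f) = 9 - 4*f²/3 (C(f) = 9 - (f + f)*(f + f)/3 = 9 - 2*f*2*f/3 = 9 - 4*f²/3)
(C(425/(-292)) - 215633) + v(-281) = ((9 - 4*(425/(-292))²/3) - 215633) + (184 - 1*(-281)) = ((9 - 4*(425*(-1/292))²/3) - 215633) + (184 + 281) = ((9 - 4*(-425/292)²/3) - 215633) + 465 = ((9 - 4/3*180625/85264) - 215633) + 465 = ((9 - 180625/63948) - 215633) + 465 = (394907/63948 - 215633) + 465 = -13788904177/63948 + 465 = -13759168357/63948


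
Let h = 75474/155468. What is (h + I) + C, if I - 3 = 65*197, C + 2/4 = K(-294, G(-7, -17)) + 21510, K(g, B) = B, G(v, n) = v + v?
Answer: 1333293003/38867 ≈ 34304.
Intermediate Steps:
G(v, n) = 2*v
h = 37737/77734 (h = 75474*(1/155468) = 37737/77734 ≈ 0.48546)
C = 42991/2 (C = -½ + (2*(-7) + 21510) = -½ + (-14 + 21510) = -½ + 21496 = 42991/2 ≈ 21496.)
I = 12808 (I = 3 + 65*197 = 3 + 12805 = 12808)
(h + I) + C = (37737/77734 + 12808) + 42991/2 = 995654809/77734 + 42991/2 = 1333293003/38867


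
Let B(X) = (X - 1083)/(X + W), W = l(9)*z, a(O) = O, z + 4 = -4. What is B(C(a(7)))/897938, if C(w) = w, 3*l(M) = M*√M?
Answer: 538/29182985 ≈ 1.8435e-5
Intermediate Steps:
z = -8 (z = -4 - 4 = -8)
l(M) = M^(3/2)/3 (l(M) = (M*√M)/3 = M^(3/2)/3)
W = -72 (W = (9^(3/2)/3)*(-8) = ((⅓)*27)*(-8) = 9*(-8) = -72)
B(X) = (-1083 + X)/(-72 + X) (B(X) = (X - 1083)/(X - 72) = (-1083 + X)/(-72 + X))
B(C(a(7)))/897938 = ((-1083 + 7)/(-72 + 7))/897938 = (-1076/(-65))*(1/897938) = -1/65*(-1076)*(1/897938) = (1076/65)*(1/897938) = 538/29182985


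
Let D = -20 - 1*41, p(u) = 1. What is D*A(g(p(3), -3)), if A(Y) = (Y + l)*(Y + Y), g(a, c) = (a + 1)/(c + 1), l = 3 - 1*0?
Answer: 244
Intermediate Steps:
l = 3 (l = 3 + 0 = 3)
g(a, c) = (1 + a)/(1 + c)
A(Y) = 2*Y*(3 + Y) (A(Y) = (Y + 3)*(Y + Y) = (3 + Y)*(2*Y) = 2*Y*(3 + Y))
D = -61 (D = -20 - 41 = -61)
D*A(g(p(3), -3)) = -122*(1 + 1)/(1 - 3)*(3 + (1 + 1)/(1 - 3)) = -122*2/(-2)*(3 + 2/(-2)) = -122*(-½*2)*(3 - ½*2) = -122*(-1)*(3 - 1) = -122*(-1)*2 = -61*(-4) = 244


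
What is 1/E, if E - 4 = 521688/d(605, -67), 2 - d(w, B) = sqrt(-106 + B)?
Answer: 87007/22680559932 - 21737*I*sqrt(173)/11340279966 ≈ 3.8362e-6 - 2.5212e-5*I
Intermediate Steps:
d(w, B) = 2 - sqrt(-106 + B)
E = 4 + 521688/(2 - I*sqrt(173)) (E = 4 + 521688/(2 - sqrt(-106 - 67)) = 4 + 521688/(2 - sqrt(-173)) = 4 + 521688/(2 - I*sqrt(173)) ≈ 5898.8 + 38767.0*I)
1/E = 1/(348028/59 + 173896*I*sqrt(173)/59)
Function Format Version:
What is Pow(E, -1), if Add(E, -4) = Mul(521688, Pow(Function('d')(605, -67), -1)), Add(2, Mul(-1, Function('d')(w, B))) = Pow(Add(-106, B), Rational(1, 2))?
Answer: Add(Rational(87007, 22680559932), Mul(Rational(-21737, 11340279966), I, Pow(173, Rational(1, 2)))) ≈ Add(3.8362e-6, Mul(-2.5212e-5, I))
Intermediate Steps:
Function('d')(w, B) = Add(2, Mul(-1, Pow(Add(-106, B), Rational(1, 2))))
E = Add(4, Mul(521688, Pow(Add(2, Mul(-1, I, Pow(173, Rational(1, 2)))), -1))) (E = Add(4, Mul(521688, Pow(Add(2, Mul(-1, Pow(Add(-106, -67), Rational(1, 2)))), -1))) = Add(4, Mul(521688, Pow(Add(2, Mul(-1, Pow(-173, Rational(1, 2)))), -1))) = Add(4, Mul(521688, Pow(Add(2, Mul(-1, Mul(I, Pow(173, Rational(1, 2))))), -1))) = Add(4, Mul(521688, Pow(Add(2, Mul(-1, I, Pow(173, Rational(1, 2)))), -1))) ≈ Add(5898.8, Mul(38767., I)))
Pow(E, -1) = Pow(Add(Rational(348028, 59), Mul(Rational(173896, 59), I, Pow(173, Rational(1, 2)))), -1)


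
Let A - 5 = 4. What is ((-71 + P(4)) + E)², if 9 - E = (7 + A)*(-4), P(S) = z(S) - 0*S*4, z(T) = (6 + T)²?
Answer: 10404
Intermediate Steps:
A = 9 (A = 5 + 4 = 9)
P(S) = (6 + S)² (P(S) = (6 + S)² - 0*S*4 = (6 + S)² - 0*4 = (6 + S)² - 1*0 = (6 + S)² + 0 = (6 + S)²)
E = 73 (E = 9 - (7 + 9)*(-4) = 9 - 16*(-4) = 9 - 1*(-64) = 9 + 64 = 73)
((-71 + P(4)) + E)² = ((-71 + (6 + 4)²) + 73)² = ((-71 + 10²) + 73)² = ((-71 + 100) + 73)² = (29 + 73)² = 102² = 10404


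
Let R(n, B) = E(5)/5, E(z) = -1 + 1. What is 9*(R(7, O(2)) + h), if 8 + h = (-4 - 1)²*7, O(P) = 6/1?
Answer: 1503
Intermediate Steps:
E(z) = 0
O(P) = 6 (O(P) = 6*1 = 6)
R(n, B) = 0 (R(n, B) = 0/5 = 0*(⅕) = 0)
h = 167 (h = -8 + (-4 - 1)²*7 = -8 + (-5)²*7 = -8 + 25*7 = -8 + 175 = 167)
9*(R(7, O(2)) + h) = 9*(0 + 167) = 9*167 = 1503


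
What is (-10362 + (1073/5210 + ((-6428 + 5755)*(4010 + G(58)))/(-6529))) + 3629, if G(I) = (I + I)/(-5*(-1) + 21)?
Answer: -2794314918549/442209170 ≈ -6319.0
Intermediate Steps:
G(I) = I/13 (G(I) = (2*I)/(5 + 21) = (2*I)/26 = (2*I)*(1/26) = I/13)
(-10362 + (1073/5210 + ((-6428 + 5755)*(4010 + G(58)))/(-6529))) + 3629 = (-10362 + (1073/5210 + ((-6428 + 5755)*(4010 + (1/13)*58))/(-6529))) + 3629 = (-10362 + (1073*(1/5210) - 673*(4010 + 58/13)*(-1/6529))) + 3629 = (-10362 + (1073/5210 - 673*52188/13*(-1/6529))) + 3629 = (-10362 + (1073/5210 - 35122524/13*(-1/6529))) + 3629 = (-10362 + (1073/5210 + 35122524/84877)) + 3629 = (-10362 + 183079423061/442209170) + 3629 = -4399091996479/442209170 + 3629 = -2794314918549/442209170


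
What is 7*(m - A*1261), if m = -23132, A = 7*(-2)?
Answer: -38346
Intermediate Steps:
A = -14
7*(m - A*1261) = 7*(-23132 - (-14)*1261) = 7*(-23132 - 1*(-17654)) = 7*(-23132 + 17654) = 7*(-5478) = -38346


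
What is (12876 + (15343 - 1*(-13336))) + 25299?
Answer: 66854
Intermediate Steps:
(12876 + (15343 - 1*(-13336))) + 25299 = (12876 + (15343 + 13336)) + 25299 = (12876 + 28679) + 25299 = 41555 + 25299 = 66854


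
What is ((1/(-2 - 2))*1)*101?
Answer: -101/4 ≈ -25.250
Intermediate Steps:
((1/(-2 - 2))*1)*101 = ((1/(-4))*1)*101 = ((1*(-1/4))*1)*101 = -1/4*1*101 = -1/4*101 = -101/4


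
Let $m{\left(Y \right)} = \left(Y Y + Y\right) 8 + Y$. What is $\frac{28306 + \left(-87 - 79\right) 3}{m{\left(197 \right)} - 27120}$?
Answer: $\frac{27808}{285125} \approx 0.097529$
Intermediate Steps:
$m{\left(Y \right)} = 8 Y^{2} + 9 Y$ ($m{\left(Y \right)} = \left(Y^{2} + Y\right) 8 + Y = \left(Y + Y^{2}\right) 8 + Y = \left(8 Y + 8 Y^{2}\right) + Y = 8 Y^{2} + 9 Y$)
$\frac{28306 + \left(-87 - 79\right) 3}{m{\left(197 \right)} - 27120} = \frac{28306 + \left(-87 - 79\right) 3}{197 \left(9 + 8 \cdot 197\right) - 27120} = \frac{28306 - 498}{197 \left(9 + 1576\right) - 27120} = \frac{28306 - 498}{197 \cdot 1585 - 27120} = \frac{27808}{312245 - 27120} = \frac{27808}{285125}$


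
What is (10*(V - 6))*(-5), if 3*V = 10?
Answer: 400/3 ≈ 133.33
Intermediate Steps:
V = 10/3 (V = (⅓)*10 = 10/3 ≈ 3.3333)
(10*(V - 6))*(-5) = (10*(10/3 - 6))*(-5) = (10*(-8/3))*(-5) = -80/3*(-5) = 400/3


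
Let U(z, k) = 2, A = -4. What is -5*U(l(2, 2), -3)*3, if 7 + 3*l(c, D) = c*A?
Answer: -30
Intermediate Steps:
l(c, D) = -7/3 - 4*c/3 (l(c, D) = -7/3 + (c*(-4))/3 = -7/3 + (-4*c)/3 = -7/3 - 4*c/3)
-5*U(l(2, 2), -3)*3 = -5*2*3 = -10*3 = -30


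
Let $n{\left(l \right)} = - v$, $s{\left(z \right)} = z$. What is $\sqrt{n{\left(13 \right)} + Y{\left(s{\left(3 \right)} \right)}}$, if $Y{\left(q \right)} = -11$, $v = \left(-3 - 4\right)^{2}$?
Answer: $2 i \sqrt{15} \approx 7.746 i$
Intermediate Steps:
$v = 49$ ($v = \left(-7\right)^{2} = 49$)
$n{\left(l \right)} = -49$ ($n{\left(l \right)} = \left(-1\right) 49 = -49$)
$\sqrt{n{\left(13 \right)} + Y{\left(s{\left(3 \right)} \right)}} = \sqrt{-49 - 11} = \sqrt{-60} = 2 i \sqrt{15}$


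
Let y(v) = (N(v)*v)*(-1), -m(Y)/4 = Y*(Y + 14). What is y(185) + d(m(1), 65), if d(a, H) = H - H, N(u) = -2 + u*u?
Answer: -6331255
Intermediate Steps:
N(u) = -2 + u**2
m(Y) = -4*Y*(14 + Y) (m(Y) = -4*Y*(Y + 14) = -4*Y*(14 + Y))
d(a, H) = 0
y(v) = -v*(-2 + v**2) (y(v) = ((-2 + v**2)*v)*(-1) = (v*(-2 + v**2))*(-1) = -v*(-2 + v**2))
y(185) + d(m(1), 65) = 185*(2 - 1*185**2) + 0 = 185*(2 - 1*34225) + 0 = 185*(2 - 34225) + 0 = 185*(-34223) + 0 = -6331255 + 0 = -6331255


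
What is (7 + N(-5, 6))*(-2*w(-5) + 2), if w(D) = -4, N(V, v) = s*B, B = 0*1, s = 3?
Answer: 70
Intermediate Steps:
B = 0
N(V, v) = 0 (N(V, v) = 3*0 = 0)
(7 + N(-5, 6))*(-2*w(-5) + 2) = (7 + 0)*(-2*(-4) + 2) = 7*(8 + 2) = 7*10 = 70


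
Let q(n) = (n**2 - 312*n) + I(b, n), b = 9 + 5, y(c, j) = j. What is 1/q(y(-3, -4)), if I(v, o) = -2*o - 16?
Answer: 1/1256 ≈ 0.00079618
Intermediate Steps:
b = 14
I(v, o) = -16 - 2*o
q(n) = -16 + n**2 - 314*n (q(n) = (n**2 - 312*n) + (-16 - 2*n) = -16 + n**2 - 314*n)
1/q(y(-3, -4)) = 1/(-16 + (-4)**2 - 314*(-4)) = 1/(-16 + 16 + 1256) = 1/1256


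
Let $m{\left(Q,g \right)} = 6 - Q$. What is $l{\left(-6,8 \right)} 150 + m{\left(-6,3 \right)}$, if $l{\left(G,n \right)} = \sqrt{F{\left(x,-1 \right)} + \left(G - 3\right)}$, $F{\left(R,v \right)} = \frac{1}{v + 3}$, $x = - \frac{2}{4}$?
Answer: $12 + 75 i \sqrt{34} \approx 12.0 + 437.32 i$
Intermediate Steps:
$x = - \frac{1}{2}$ ($x = \left(-2\right) \frac{1}{4} = - \frac{1}{2} \approx -0.5$)
$F{\left(R,v \right)} = \frac{1}{3 + v}$
$l{\left(G,n \right)} = \sqrt{- \frac{5}{2} + G}$ ($l{\left(G,n \right)} = \sqrt{\frac{1}{3 - 1} + \left(G - 3\right)} = \sqrt{\frac{1}{2} + \left(-3 + G\right)} = \sqrt{- \frac{5}{2} + G}$)
$l{\left(-6,8 \right)} 150 + m{\left(-6,3 \right)} = \frac{\sqrt{-10 + 4 \left(-6\right)}}{2} \cdot 150 + \left(6 - -6\right) = \frac{\sqrt{-10 - 24}}{2} \cdot 150 + \left(6 + 6\right) = \frac{\sqrt{-34}}{2} \cdot 150 + 12 = \frac{i \sqrt{34}}{2} \cdot 150 + 12 = 75 i \sqrt{34} + 12 = 12 + 75 i \sqrt{34}$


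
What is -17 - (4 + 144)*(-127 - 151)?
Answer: 41127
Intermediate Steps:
-17 - (4 + 144)*(-127 - 151) = -17 - 148*(-278) = -17 - 1*(-41144) = -17 + 41144 = 41127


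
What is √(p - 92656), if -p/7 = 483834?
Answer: I*√3479494 ≈ 1865.3*I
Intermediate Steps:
p = -3386838 (p = -7*483834 = -3386838)
√(p - 92656) = √(-3386838 - 92656) = √(-3479494) = I*√3479494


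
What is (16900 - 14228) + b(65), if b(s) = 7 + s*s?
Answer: 6904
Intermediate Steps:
b(s) = 7 + s**2
(16900 - 14228) + b(65) = (16900 - 14228) + (7 + 65**2) = 2672 + (7 + 4225) = 2672 + 4232 = 6904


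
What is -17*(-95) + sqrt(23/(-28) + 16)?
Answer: 1615 + 5*sqrt(119)/14 ≈ 1618.9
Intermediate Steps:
-17*(-95) + sqrt(23/(-28) + 16) = 1615 + sqrt(23*(-1/28) + 16) = 1615 + sqrt(-23/28 + 16) = 1615 + sqrt(425/28) = 1615 + 5*sqrt(119)/14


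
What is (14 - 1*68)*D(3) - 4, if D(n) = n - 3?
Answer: -4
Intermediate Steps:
D(n) = -3 + n
(14 - 1*68)*D(3) - 4 = (14 - 1*68)*(-3 + 3) - 4 = (14 - 68)*0 - 4 = -54*0 - 4 = 0 - 4 = -4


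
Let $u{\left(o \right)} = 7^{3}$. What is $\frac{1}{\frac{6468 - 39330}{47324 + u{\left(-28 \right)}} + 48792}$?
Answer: $\frac{15889}{775245134} \approx 2.0495 \cdot 10^{-5}$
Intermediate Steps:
$u{\left(o \right)} = 343$
$\frac{1}{\frac{6468 - 39330}{47324 + u{\left(-28 \right)}} + 48792} = \frac{1}{\frac{6468 - 39330}{47324 + 343} + 48792} = \frac{1}{- \frac{32862}{47667} + 48792} = \frac{1}{\left(-32862\right) \frac{1}{47667} + 48792} = \frac{1}{- \frac{10954}{15889} + 48792} = \frac{1}{\frac{775245134}{15889}} = \frac{15889}{775245134}$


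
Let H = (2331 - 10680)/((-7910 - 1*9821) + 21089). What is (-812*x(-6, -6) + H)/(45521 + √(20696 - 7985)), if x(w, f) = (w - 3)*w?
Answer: -291433226091/302533714580 + 6402171*√12711/302533714580 ≈ -0.96092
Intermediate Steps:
x(w, f) = w*(-3 + w) (x(w, f) = (-3 + w)*w = w*(-3 + w))
H = -363/146 (H = -8349/((-7910 - 9821) + 21089) = -8349/(-17731 + 21089) = -8349/3358 = -8349*1/3358 = -363/146 ≈ -2.4863)
(-812*x(-6, -6) + H)/(45521 + √(20696 - 7985)) = (-(-4872)*(-3 - 6) - 363/146)/(45521 + √(20696 - 7985)) = (-(-4872)*(-9) - 363/146)/(45521 + √12711) = (-812*54 - 363/146)/(45521 + √12711) = (-43848 - 363/146)/(45521 + √12711) = -6402171/(146*(45521 + √12711))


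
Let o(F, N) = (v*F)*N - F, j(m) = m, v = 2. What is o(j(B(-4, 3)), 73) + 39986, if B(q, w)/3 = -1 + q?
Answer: 37811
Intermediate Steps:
B(q, w) = -3 + 3*q (B(q, w) = 3*(-1 + q) = -3 + 3*q)
o(F, N) = -F + 2*F*N (o(F, N) = (2*F)*N - F = 2*F*N - F = -F + 2*F*N)
o(j(B(-4, 3)), 73) + 39986 = (-3 + 3*(-4))*(-1 + 2*73) + 39986 = (-3 - 12)*(-1 + 146) + 39986 = -15*145 + 39986 = -2175 + 39986 = 37811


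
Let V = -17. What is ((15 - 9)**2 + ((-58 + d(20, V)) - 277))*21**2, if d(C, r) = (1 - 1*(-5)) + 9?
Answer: -125244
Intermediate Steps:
d(C, r) = 15 (d(C, r) = (1 + 5) + 9 = 6 + 9 = 15)
((15 - 9)**2 + ((-58 + d(20, V)) - 277))*21**2 = ((15 - 9)**2 + ((-58 + 15) - 277))*21**2 = (6**2 + (-43 - 277))*441 = (36 - 320)*441 = -284*441 = -125244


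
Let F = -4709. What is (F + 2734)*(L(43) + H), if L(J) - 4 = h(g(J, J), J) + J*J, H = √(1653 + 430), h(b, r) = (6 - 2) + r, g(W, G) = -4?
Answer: -3752500 - 1975*√2083 ≈ -3.8426e+6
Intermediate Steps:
h(b, r) = 4 + r
H = √2083 ≈ 45.640
L(J) = 8 + J + J² (L(J) = 4 + ((4 + J) + J*J) = 4 + ((4 + J) + J²) = 4 + (4 + J + J²) = 8 + J + J²)
(F + 2734)*(L(43) + H) = (-4709 + 2734)*((8 + 43 + 43²) + √2083) = -1975*((8 + 43 + 1849) + √2083) = -1975*(1900 + √2083) = -3752500 - 1975*√2083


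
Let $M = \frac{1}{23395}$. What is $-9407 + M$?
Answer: $- \frac{220076764}{23395} \approx -9407.0$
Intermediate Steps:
$M = \frac{1}{23395} \approx 4.2744 \cdot 10^{-5}$
$-9407 + M = -9407 + \frac{1}{23395} = - \frac{220076764}{23395}$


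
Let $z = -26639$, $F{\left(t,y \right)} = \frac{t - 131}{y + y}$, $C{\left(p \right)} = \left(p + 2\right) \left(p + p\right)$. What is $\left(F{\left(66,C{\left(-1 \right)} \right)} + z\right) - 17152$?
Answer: $- \frac{175099}{4} \approx -43775.0$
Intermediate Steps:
$C{\left(p \right)} = 2 p \left(2 + p\right)$ ($C{\left(p \right)} = \left(2 + p\right) 2 p = 2 p \left(2 + p\right)$)
$F{\left(t,y \right)} = \frac{-131 + t}{2 y}$
$\left(F{\left(66,C{\left(-1 \right)} \right)} + z\right) - 17152 = \left(\frac{-131 + 66}{2 \cdot 2 \left(-1\right) \left(2 - 1\right)} - 26639\right) - 17152 = \left(\frac{1}{2} \frac{1}{2 \left(-1\right) 1} \left(-65\right) - 26639\right) - 17152 = \left(\frac{1}{2} \frac{1}{-2} \left(-65\right) - 26639\right) - 17152 = \left(\frac{1}{2} \left(- \frac{1}{2}\right) \left(-65\right) - 26639\right) - 17152 = \left(\frac{65}{4} - 26639\right) - 17152 = - \frac{106491}{4} - 17152 = - \frac{175099}{4}$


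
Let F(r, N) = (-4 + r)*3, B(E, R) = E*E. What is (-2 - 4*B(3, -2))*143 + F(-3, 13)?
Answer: -5455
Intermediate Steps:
B(E, R) = E²
F(r, N) = -12 + 3*r
(-2 - 4*B(3, -2))*143 + F(-3, 13) = (-2 - 4*3²)*143 + (-12 + 3*(-3)) = (-2 - 4*9)*143 + (-12 - 9) = (-2 - 36)*143 - 21 = -38*143 - 21 = -5434 - 21 = -5455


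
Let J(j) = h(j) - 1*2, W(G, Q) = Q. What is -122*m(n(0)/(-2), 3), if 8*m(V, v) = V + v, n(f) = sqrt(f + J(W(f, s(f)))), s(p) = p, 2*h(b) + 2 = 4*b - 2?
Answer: -183/4 + 61*I/4 ≈ -45.75 + 15.25*I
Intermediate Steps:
h(b) = -2 + 2*b (h(b) = -1 + (4*b - 2)/2 = -1 + (-2 + 4*b)/2 = -1 + (-1 + 2*b) = -2 + 2*b)
J(j) = -4 + 2*j (J(j) = (-2 + 2*j) - 1*2 = (-2 + 2*j) - 2 = -4 + 2*j)
n(f) = sqrt(-4 + 3*f) (n(f) = sqrt(f + (-4 + 2*f)) = sqrt(-4 + 3*f))
m(V, v) = V/8 + v/8 (m(V, v) = (V + v)/8 = V/8 + v/8)
-122*m(n(0)/(-2), 3) = -122*((sqrt(-4 + 3*0)/(-2))/8 + (1/8)*3) = -122*((sqrt(-4 + 0)*(-1/2))/8 + 3/8) = -122*((sqrt(-4)*(-1/2))/8 + 3/8) = -122*(((2*I)*(-1/2))/8 + 3/8) = -122*((-I)/8 + 3/8) = -122*(-I/8 + 3/8) = -122*(3/8 - I/8) = -183/4 + 61*I/4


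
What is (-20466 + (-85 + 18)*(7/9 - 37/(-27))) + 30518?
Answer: 267518/27 ≈ 9908.1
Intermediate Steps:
(-20466 + (-85 + 18)*(7/9 - 37/(-27))) + 30518 = (-20466 - 67*(7*(1/9) - 37*(-1/27))) + 30518 = (-20466 - 67*(7/9 + 37/27)) + 30518 = (-20466 - 67*58/27) + 30518 = (-20466 - 3886/27) + 30518 = -556468/27 + 30518 = 267518/27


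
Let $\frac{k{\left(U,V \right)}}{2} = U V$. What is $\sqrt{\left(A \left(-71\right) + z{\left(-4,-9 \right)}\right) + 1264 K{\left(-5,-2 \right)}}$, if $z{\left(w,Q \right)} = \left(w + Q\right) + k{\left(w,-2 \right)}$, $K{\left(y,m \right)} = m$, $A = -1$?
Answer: $i \sqrt{2454} \approx 49.538 i$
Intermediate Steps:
$k{\left(U,V \right)} = 2 U V$
$z{\left(w,Q \right)} = Q - 3 w$ ($z{\left(w,Q \right)} = \left(w + Q\right) + 2 w \left(-2\right) = \left(Q + w\right) - 4 w = Q - 3 w$)
$\sqrt{\left(A \left(-71\right) + z{\left(-4,-9 \right)}\right) + 1264 K{\left(-5,-2 \right)}} = \sqrt{\left(\left(-1\right) \left(-71\right) - -3\right) + 1264 \left(-2\right)} = \sqrt{\left(71 + \left(-9 + 12\right)\right) - 2528} = \sqrt{\left(71 + 3\right) - 2528} = \sqrt{74 - 2528} = \sqrt{-2454} = i \sqrt{2454}$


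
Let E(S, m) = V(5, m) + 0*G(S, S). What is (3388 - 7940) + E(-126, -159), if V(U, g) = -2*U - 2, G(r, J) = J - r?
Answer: -4564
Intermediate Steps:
V(U, g) = -2 - 2*U
E(S, m) = -12 (E(S, m) = (-2 - 2*5) + 0*(S - S) = (-2 - 10) + 0*0 = -12 + 0 = -12)
(3388 - 7940) + E(-126, -159) = (3388 - 7940) - 12 = -4552 - 12 = -4564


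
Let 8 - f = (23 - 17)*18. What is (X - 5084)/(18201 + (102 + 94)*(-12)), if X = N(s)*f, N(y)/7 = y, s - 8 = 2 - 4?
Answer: -9284/15849 ≈ -0.58578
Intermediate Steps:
s = 6 (s = 8 + (2 - 4) = 8 - 2 = 6)
N(y) = 7*y
f = -100 (f = 8 - (23 - 17)*18 = 8 - 6*18 = 8 - 1*108 = 8 - 108 = -100)
X = -4200 (X = (7*6)*(-100) = 42*(-100) = -4200)
(X - 5084)/(18201 + (102 + 94)*(-12)) = (-4200 - 5084)/(18201 + (102 + 94)*(-12)) = -9284/(18201 + 196*(-12)) = -9284/(18201 - 2352) = -9284/15849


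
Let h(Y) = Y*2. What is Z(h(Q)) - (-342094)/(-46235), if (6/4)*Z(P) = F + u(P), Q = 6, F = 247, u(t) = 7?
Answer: 22461098/138705 ≈ 161.93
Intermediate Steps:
h(Y) = 2*Y
Z(P) = 508/3 (Z(P) = 2*(247 + 7)/3 = (2/3)*254 = 508/3)
Z(h(Q)) - (-342094)/(-46235) = 508/3 - (-342094)/(-46235) = 508/3 - (-342094)*(-1)/46235 = 508/3 - 1*342094/46235 = 508/3 - 342094/46235 = 22461098/138705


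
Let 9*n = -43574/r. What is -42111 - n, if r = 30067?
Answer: -11395319359/270603 ≈ -42111.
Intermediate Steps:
n = -43574/270603 (n = (-43574/30067)/9 = (-43574*1/30067)/9 = (⅑)*(-43574/30067) = -43574/270603 ≈ -0.16103)
-42111 - n = -42111 - 1*(-43574/270603) = -42111 + 43574/270603 = -11395319359/270603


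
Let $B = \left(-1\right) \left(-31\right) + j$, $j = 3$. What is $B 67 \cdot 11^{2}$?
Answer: $275638$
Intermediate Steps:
$B = 34$ ($B = \left(-1\right) \left(-31\right) + 3 = 31 + 3 = 34$)
$B 67 \cdot 11^{2} = 34 \cdot 67 \cdot 11^{2} = 2278 \cdot 121 = 275638$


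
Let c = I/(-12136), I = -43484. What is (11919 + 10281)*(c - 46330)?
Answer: -42166304700/41 ≈ -1.0284e+9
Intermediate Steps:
c = 10871/3034 (c = -43484/(-12136) = -43484*(-1/12136) = 10871/3034 ≈ 3.5831)
(11919 + 10281)*(c - 46330) = (11919 + 10281)*(10871/3034 - 46330) = 22200*(-140554349/3034) = -42166304700/41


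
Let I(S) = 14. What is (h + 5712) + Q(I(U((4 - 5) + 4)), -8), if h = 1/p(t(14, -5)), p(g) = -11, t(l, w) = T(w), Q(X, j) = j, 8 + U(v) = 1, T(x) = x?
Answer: 62743/11 ≈ 5703.9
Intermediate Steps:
U(v) = -7 (U(v) = -8 + 1 = -7)
t(l, w) = w
h = -1/11 (h = 1/(-11) = -1/11 ≈ -0.090909)
(h + 5712) + Q(I(U((4 - 5) + 4)), -8) = (-1/11 + 5712) - 8 = 62831/11 - 8 = 62743/11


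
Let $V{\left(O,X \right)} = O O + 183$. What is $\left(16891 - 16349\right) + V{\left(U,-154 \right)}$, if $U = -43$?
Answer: $2574$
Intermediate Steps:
$V{\left(O,X \right)} = 183 + O^{2}$ ($V{\left(O,X \right)} = O^{2} + 183 = 183 + O^{2}$)
$\left(16891 - 16349\right) + V{\left(U,-154 \right)} = \left(16891 - 16349\right) + \left(183 + \left(-43\right)^{2}\right) = 542 + \left(183 + 1849\right) = 542 + 2032 = 2574$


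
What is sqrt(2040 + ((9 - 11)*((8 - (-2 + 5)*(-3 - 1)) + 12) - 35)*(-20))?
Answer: 2*sqrt(1005) ≈ 63.403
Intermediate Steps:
sqrt(2040 + ((9 - 11)*((8 - (-2 + 5)*(-3 - 1)) + 12) - 35)*(-20)) = sqrt(2040 + (-2*((8 - 3*(-4)) + 12) - 35)*(-20)) = sqrt(2040 + (-2*((8 - 1*(-12)) + 12) - 35)*(-20)) = sqrt(2040 + (-2*((8 + 12) + 12) - 35)*(-20)) = sqrt(2040 + (-2*(20 + 12) - 35)*(-20)) = sqrt(2040 + (-2*32 - 35)*(-20)) = sqrt(2040 + (-64 - 35)*(-20)) = sqrt(2040 - 99*(-20)) = sqrt(2040 + 1980) = sqrt(4020) = 2*sqrt(1005)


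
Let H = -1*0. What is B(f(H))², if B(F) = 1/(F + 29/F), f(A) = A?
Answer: 0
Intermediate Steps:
H = 0
B(f(H))² = (0/(29 + 0²))² = (0/(29 + 0))² = (0/29)² = (0*(1/29))² = 0² = 0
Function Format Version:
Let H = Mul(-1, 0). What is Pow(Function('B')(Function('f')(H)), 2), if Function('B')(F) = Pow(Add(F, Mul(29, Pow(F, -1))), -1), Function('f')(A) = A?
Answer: 0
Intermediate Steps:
H = 0
Pow(Function('B')(Function('f')(H)), 2) = Pow(Mul(0, Pow(Add(29, Pow(0, 2)), -1)), 2) = Pow(Mul(0, Pow(Add(29, 0), -1)), 2) = Pow(Mul(0, Pow(29, -1)), 2) = Pow(Mul(0, Rational(1, 29)), 2) = Pow(0, 2) = 0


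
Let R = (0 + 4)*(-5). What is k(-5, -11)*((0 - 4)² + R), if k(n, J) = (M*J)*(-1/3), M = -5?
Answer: 220/3 ≈ 73.333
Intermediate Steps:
R = -20 (R = 4*(-5) = -20)
k(n, J) = 5*J/3 (k(n, J) = (-5*J)*(-1/3) = (-5*J)*(-1*⅓) = -5*J*(-⅓) = 5*J/3)
k(-5, -11)*((0 - 4)² + R) = ((5/3)*(-11))*((0 - 4)² - 20) = -55*((-4)² - 20)/3 = -55*(16 - 20)/3 = -55/3*(-4) = 220/3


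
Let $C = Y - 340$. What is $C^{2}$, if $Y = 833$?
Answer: $243049$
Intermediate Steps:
$C = 493$ ($C = 833 - 340 = 493$)
$C^{2} = 493^{2} = 243049$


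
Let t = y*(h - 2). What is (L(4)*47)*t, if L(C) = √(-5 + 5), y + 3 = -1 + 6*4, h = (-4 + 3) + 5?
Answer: 0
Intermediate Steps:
h = 4 (h = -1 + 5 = 4)
y = 20 (y = -3 + (-1 + 6*4) = -3 + (-1 + 24) = -3 + 23 = 20)
L(C) = 0 (L(C) = √0 = 0)
t = 40 (t = 20*(4 - 2) = 20*2 = 40)
(L(4)*47)*t = (0*47)*40 = 0*40 = 0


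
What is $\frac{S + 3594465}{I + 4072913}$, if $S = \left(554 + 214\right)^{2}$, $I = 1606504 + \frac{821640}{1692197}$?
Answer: $\frac{786737921437}{1067854803421} \approx 0.73675$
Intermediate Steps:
$I = \frac{2718522070928}{1692197}$ ($I = 1606504 + 821640 \cdot \frac{1}{1692197} = 1606504 + \frac{821640}{1692197} = \frac{2718522070928}{1692197} \approx 1.6065 \cdot 10^{6}$)
$S = 589824$ ($S = 768^{2} = 589824$)
$\frac{S + 3594465}{I + 4072913} = \frac{589824 + 3594465}{\frac{2718522070928}{1692197} + 4072913} = \frac{4184289}{\frac{9610693230789}{1692197}} = 4184289 \cdot \frac{1692197}{9610693230789} = \frac{786737921437}{1067854803421}$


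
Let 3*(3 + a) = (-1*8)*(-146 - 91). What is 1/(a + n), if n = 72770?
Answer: 1/73399 ≈ 1.3624e-5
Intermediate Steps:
a = 629 (a = -3 + ((-1*8)*(-146 - 91))/3 = -3 + (-8*(-237))/3 = -3 + (1/3)*1896 = -3 + 632 = 629)
1/(a + n) = 1/(629 + 72770) = 1/73399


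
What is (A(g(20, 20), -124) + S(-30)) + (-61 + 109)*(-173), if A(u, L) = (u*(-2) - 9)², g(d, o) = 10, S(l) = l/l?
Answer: -7462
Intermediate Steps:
S(l) = 1
A(u, L) = (-9 - 2*u)² (A(u, L) = (-2*u - 9)² = (-9 - 2*u)²)
(A(g(20, 20), -124) + S(-30)) + (-61 + 109)*(-173) = ((9 + 2*10)² + 1) + (-61 + 109)*(-173) = ((9 + 20)² + 1) + 48*(-173) = (29² + 1) - 8304 = (841 + 1) - 8304 = 842 - 8304 = -7462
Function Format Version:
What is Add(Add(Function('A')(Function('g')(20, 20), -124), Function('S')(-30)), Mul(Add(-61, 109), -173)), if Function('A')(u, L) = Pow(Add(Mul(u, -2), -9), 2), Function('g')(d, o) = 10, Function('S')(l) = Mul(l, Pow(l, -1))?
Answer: -7462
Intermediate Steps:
Function('S')(l) = 1
Function('A')(u, L) = Pow(Add(-9, Mul(-2, u)), 2) (Function('A')(u, L) = Pow(Add(Mul(-2, u), -9), 2) = Pow(Add(-9, Mul(-2, u)), 2))
Add(Add(Function('A')(Function('g')(20, 20), -124), Function('S')(-30)), Mul(Add(-61, 109), -173)) = Add(Add(Pow(Add(9, Mul(2, 10)), 2), 1), Mul(Add(-61, 109), -173)) = Add(Add(Pow(Add(9, 20), 2), 1), Mul(48, -173)) = Add(Add(Pow(29, 2), 1), -8304) = Add(Add(841, 1), -8304) = Add(842, -8304) = -7462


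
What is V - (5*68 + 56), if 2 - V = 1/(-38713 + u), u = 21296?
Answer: -6862297/17417 ≈ -394.00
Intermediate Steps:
V = 34835/17417 (V = 2 - 1/(-38713 + 21296) = 2 - 1/(-17417) = 2 - 1*(-1/17417) = 2 + 1/17417 = 34835/17417 ≈ 2.0001)
V - (5*68 + 56) = 34835/17417 - (5*68 + 56) = 34835/17417 - (340 + 56) = 34835/17417 - 1*396 = 34835/17417 - 396 = -6862297/17417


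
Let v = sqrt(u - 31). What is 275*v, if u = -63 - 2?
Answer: 1100*I*sqrt(6) ≈ 2694.4*I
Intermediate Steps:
u = -65
v = 4*I*sqrt(6) (v = sqrt(-65 - 31) = sqrt(-96) = 4*I*sqrt(6) ≈ 9.798*I)
275*v = 275*(4*I*sqrt(6)) = 1100*I*sqrt(6)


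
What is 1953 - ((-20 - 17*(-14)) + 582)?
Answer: 1153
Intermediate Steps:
1953 - ((-20 - 17*(-14)) + 582) = 1953 - ((-20 + 238) + 582) = 1953 - (218 + 582) = 1953 - 1*800 = 1953 - 800 = 1153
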